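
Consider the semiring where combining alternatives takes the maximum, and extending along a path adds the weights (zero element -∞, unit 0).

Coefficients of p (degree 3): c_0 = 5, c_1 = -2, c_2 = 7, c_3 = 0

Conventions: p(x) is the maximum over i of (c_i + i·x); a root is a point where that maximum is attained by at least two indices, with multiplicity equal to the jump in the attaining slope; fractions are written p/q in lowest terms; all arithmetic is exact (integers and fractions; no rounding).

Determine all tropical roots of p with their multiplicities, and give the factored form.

hull edge (i=0, c=5) to (i=2, c=7): slope 1, span 2
hull edge (i=2, c=7) to (i=3, c=0): slope -7, span 1
Factored form: p(x) = 0 ⊗ (x ⊕ (-1)) ⊗ (x ⊕ (-1)) ⊗ (x ⊕ 7)
Answer: roots = -1 (mult 2), 7 (mult 1)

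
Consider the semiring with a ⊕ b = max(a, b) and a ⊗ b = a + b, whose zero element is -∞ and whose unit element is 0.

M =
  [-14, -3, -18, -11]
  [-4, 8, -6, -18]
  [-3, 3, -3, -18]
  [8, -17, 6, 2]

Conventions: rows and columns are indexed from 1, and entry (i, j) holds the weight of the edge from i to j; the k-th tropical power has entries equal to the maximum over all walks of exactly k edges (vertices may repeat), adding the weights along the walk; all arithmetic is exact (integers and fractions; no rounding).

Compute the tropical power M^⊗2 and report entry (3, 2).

M^⊗2:
  [-3, 5, -5, -9]
  [4, 16, 2, -10]
  [-1, 11, -3, -14]
  [10, 9, 8, 4]
Key observation: the optimum is the walk 3->2->2, with weight 3 + 8 = 11.
Optimal value attained by: walk 3->2->2.
Answer: (M^⊗2)[3][2] = 11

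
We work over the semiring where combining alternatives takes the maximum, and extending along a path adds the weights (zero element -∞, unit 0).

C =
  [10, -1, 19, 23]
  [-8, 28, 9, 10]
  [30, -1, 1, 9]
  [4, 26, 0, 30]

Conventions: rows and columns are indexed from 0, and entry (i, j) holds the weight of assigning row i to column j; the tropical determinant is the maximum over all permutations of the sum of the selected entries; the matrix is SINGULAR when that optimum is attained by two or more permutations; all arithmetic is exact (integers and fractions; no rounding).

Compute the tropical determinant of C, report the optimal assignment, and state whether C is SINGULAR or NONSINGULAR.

σ = (0, 1, 2, 3): 10 + 28 + 1 + 30 = 69
σ = (0, 1, 3, 2): 10 + 28 + 9 + 0 = 47
σ = (0, 2, 1, 3): 10 + 9 + (-1) + 30 = 48
σ = (0, 2, 3, 1): 10 + 9 + 9 + 26 = 54
σ = (0, 3, 1, 2): 10 + 10 + (-1) + 0 = 19
σ = (0, 3, 2, 1): 10 + 10 + 1 + 26 = 47
σ = (1, 0, 2, 3): (-1) + (-8) + 1 + 30 = 22
σ = (1, 0, 3, 2): (-1) + (-8) + 9 + 0 = 0
σ = (1, 2, 0, 3): (-1) + 9 + 30 + 30 = 68
σ = (1, 2, 3, 0): (-1) + 9 + 9 + 4 = 21
σ = (1, 3, 0, 2): (-1) + 10 + 30 + 0 = 39
σ = (1, 3, 2, 0): (-1) + 10 + 1 + 4 = 14
σ = (2, 0, 1, 3): 19 + (-8) + (-1) + 30 = 40
σ = (2, 0, 3, 1): 19 + (-8) + 9 + 26 = 46
σ = (2, 1, 0, 3): 19 + 28 + 30 + 30 = 107
σ = (2, 1, 3, 0): 19 + 28 + 9 + 4 = 60
σ = (2, 3, 0, 1): 19 + 10 + 30 + 26 = 85
σ = (2, 3, 1, 0): 19 + 10 + (-1) + 4 = 32
σ = (3, 0, 1, 2): 23 + (-8) + (-1) + 0 = 14
σ = (3, 0, 2, 1): 23 + (-8) + 1 + 26 = 42
σ = (3, 1, 0, 2): 23 + 28 + 30 + 0 = 81
σ = (3, 1, 2, 0): 23 + 28 + 1 + 4 = 56
σ = (3, 2, 0, 1): 23 + 9 + 30 + 26 = 88
σ = (3, 2, 1, 0): 23 + 9 + (-1) + 4 = 35
Optimal value attained by: σ = (2, 1, 0, 3).
Answer: det⊕(C) = 107; verdict: NONSINGULAR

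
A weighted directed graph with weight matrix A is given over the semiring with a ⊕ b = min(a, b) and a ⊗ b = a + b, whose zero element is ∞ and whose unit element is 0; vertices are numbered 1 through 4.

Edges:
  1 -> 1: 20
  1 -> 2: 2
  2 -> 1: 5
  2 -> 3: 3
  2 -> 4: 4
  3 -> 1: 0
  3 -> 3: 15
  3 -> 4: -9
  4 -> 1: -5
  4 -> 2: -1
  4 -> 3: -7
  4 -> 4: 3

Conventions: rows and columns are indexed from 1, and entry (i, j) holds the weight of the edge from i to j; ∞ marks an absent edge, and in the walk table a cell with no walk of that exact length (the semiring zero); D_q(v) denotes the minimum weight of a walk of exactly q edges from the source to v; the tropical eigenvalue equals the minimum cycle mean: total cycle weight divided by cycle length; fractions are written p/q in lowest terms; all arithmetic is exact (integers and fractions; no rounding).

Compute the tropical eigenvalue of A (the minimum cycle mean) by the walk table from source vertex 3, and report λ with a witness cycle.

q=0: [∞, ∞, 0, ∞]
q=1: [0, ∞, 15, -9]
q=2: [-14, -10, -16, -6]
q=3: [-16, -12, -13, -25]
q=4: [-30, -26, -32, -22]
Optimal cycle mean attained by: cycle 3->4->3, total (-9) + (-7), length 2.
Answer: λ = -8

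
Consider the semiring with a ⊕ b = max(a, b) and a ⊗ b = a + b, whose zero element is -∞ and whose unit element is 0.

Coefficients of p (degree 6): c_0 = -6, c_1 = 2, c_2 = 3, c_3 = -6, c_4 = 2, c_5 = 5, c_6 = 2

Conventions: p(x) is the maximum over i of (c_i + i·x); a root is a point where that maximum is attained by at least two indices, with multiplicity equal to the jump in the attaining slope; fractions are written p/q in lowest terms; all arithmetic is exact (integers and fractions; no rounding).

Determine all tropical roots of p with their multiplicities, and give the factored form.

hull edge (i=0, c=-6) to (i=1, c=2): slope 8, span 1
hull edge (i=1, c=2) to (i=2, c=3): slope 1, span 1
hull edge (i=2, c=3) to (i=5, c=5): slope 2/3, span 3
hull edge (i=5, c=5) to (i=6, c=2): slope -3, span 1
Factored form: p(x) = 2 ⊗ (x ⊕ (-8)) ⊗ (x ⊕ (-1)) ⊗ (x ⊕ (-2/3)) ⊗ (x ⊕ (-2/3)) ⊗ (x ⊕ (-2/3)) ⊗ (x ⊕ 3)
Answer: roots = -8 (mult 1), -1 (mult 1), -2/3 (mult 3), 3 (mult 1)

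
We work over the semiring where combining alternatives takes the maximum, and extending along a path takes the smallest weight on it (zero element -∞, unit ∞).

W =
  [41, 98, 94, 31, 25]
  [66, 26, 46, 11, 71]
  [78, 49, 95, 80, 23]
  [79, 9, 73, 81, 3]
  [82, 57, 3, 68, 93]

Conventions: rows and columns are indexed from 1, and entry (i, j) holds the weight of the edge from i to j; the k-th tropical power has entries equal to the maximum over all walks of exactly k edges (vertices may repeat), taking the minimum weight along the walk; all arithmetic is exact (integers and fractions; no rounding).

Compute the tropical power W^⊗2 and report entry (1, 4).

W^⊗2:
  [78, 49, 94, 80, 71]
  [71, 66, 66, 68, 71]
  [79, 78, 95, 80, 49]
  [79, 79, 79, 81, 25]
  [82, 82, 82, 68, 93]
Key observation: the optimum is the walk 1->3->4, with weight 94 min 80 = 80.
Optimal value attained by: walk 1->3->4.
Answer: (W^⊗2)[1][4] = 80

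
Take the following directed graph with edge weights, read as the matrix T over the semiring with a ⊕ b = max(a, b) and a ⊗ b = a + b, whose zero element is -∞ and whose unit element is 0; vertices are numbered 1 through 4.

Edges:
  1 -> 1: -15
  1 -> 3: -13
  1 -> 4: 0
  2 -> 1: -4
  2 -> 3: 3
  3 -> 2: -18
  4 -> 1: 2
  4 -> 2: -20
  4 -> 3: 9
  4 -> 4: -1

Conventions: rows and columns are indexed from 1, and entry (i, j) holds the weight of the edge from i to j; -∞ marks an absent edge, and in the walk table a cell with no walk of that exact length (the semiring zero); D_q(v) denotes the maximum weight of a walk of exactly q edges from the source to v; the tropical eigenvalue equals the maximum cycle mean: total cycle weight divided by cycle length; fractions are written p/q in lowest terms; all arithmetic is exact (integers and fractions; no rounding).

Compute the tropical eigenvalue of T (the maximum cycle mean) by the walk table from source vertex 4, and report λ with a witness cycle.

q=0: [-∞, -∞, -∞, 0]
q=1: [2, -20, 9, -1]
q=2: [1, -9, 8, 2]
q=3: [4, -10, 11, 1]
q=4: [3, -7, 10, 4]
Optimal cycle mean attained by: cycle 1->4->1, total 0 + 2, length 2.
Answer: λ = 1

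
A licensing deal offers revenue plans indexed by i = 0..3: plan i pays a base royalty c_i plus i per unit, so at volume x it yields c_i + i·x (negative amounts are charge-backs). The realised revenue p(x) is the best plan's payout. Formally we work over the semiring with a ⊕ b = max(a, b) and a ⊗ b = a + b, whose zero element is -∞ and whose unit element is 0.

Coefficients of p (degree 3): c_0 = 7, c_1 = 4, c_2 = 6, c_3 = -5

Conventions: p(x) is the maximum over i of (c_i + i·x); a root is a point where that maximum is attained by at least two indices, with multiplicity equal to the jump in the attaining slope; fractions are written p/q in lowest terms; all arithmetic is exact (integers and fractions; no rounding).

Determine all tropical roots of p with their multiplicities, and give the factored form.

hull edge (i=0, c=7) to (i=2, c=6): slope -1/2, span 2
hull edge (i=2, c=6) to (i=3, c=-5): slope -11, span 1
Factored form: p(x) = -5 ⊗ (x ⊕ 1/2) ⊗ (x ⊕ 1/2) ⊗ (x ⊕ 11)
Answer: roots = 1/2 (mult 2), 11 (mult 1)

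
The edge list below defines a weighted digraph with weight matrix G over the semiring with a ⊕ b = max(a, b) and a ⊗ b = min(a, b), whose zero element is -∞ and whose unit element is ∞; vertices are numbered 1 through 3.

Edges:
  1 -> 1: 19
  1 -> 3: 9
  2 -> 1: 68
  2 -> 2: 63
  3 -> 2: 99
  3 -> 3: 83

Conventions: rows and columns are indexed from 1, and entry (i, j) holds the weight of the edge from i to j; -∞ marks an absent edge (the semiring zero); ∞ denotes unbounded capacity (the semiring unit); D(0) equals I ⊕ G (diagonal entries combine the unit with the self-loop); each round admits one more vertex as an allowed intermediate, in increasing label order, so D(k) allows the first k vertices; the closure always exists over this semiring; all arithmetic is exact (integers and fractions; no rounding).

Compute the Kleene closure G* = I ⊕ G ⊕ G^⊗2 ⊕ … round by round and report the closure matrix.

D(0):
  [∞, -∞, 9]
  [68, ∞, -∞]
  [-∞, 99, ∞]
D(1):
  [∞, -∞, 9]
  [68, ∞, 9]
  [-∞, 99, ∞]
D(2):
  [∞, -∞, 9]
  [68, ∞, 9]
  [68, 99, ∞]
D(3):
  [∞, 9, 9]
  [68, ∞, 9]
  [68, 99, ∞]
Answer: G* = [[∞, 9, 9], [68, ∞, 9], [68, 99, ∞]]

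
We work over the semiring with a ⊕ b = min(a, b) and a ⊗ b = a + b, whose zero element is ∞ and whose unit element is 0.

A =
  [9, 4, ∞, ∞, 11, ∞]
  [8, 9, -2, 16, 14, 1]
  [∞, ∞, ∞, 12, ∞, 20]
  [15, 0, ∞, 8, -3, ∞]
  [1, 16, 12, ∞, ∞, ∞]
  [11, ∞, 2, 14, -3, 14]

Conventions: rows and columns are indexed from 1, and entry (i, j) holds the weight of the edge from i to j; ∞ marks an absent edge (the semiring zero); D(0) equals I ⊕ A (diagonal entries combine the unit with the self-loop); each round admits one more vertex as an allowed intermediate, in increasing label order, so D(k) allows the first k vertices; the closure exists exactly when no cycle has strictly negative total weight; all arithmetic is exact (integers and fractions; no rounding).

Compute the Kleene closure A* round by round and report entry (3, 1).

D(0):
  [0, 4, ∞, ∞, 11, ∞]
  [8, 0, -2, 16, 14, 1]
  [∞, ∞, 0, 12, ∞, 20]
  [15, 0, ∞, 0, -3, ∞]
  [1, 16, 12, ∞, 0, ∞]
  [11, ∞, 2, 14, -3, 0]
D(1):
  [0, 4, ∞, ∞, 11, ∞]
  [8, 0, -2, 16, 14, 1]
  [∞, ∞, 0, 12, ∞, 20]
  [15, 0, ∞, 0, -3, ∞]
  [1, 5, 12, ∞, 0, ∞]
  [11, 15, 2, 14, -3, 0]
D(2):
  [0, 4, 2, 20, 11, 5]
  [8, 0, -2, 16, 14, 1]
  [∞, ∞, 0, 12, ∞, 20]
  [8, 0, -2, 0, -3, 1]
  [1, 5, 3, 21, 0, 6]
  [11, 15, 2, 14, -3, 0]
D(3):
  [0, 4, 2, 14, 11, 5]
  [8, 0, -2, 10, 14, 1]
  [∞, ∞, 0, 12, ∞, 20]
  [8, 0, -2, 0, -3, 1]
  [1, 5, 3, 15, 0, 6]
  [11, 15, 2, 14, -3, 0]
D(4):
  [0, 4, 2, 14, 11, 5]
  [8, 0, -2, 10, 7, 1]
  [20, 12, 0, 12, 9, 13]
  [8, 0, -2, 0, -3, 1]
  [1, 5, 3, 15, 0, 6]
  [11, 14, 2, 14, -3, 0]
D(5):
  [0, 4, 2, 14, 11, 5]
  [8, 0, -2, 10, 7, 1]
  [10, 12, 0, 12, 9, 13]
  [-2, 0, -2, 0, -3, 1]
  [1, 5, 3, 15, 0, 6]
  [-2, 2, 0, 12, -3, 0]
D(6):
  [0, 4, 2, 14, 2, 5]
  [-1, 0, -2, 10, -2, 1]
  [10, 12, 0, 12, 9, 13]
  [-2, 0, -2, 0, -3, 1]
  [1, 5, 3, 15, 0, 6]
  [-2, 2, 0, 12, -3, 0]
Answer: A*[3][1] = 10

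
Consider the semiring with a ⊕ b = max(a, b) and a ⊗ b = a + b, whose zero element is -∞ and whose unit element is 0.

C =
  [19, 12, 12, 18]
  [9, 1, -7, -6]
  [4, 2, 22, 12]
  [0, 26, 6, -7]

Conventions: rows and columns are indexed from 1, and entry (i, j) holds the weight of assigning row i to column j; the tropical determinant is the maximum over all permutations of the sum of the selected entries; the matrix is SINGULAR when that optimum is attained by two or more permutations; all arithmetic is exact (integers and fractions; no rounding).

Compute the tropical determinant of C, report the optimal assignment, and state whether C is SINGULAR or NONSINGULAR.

σ = (1, 2, 3, 4): 19 + 1 + 22 + (-7) = 35
σ = (1, 2, 4, 3): 19 + 1 + 12 + 6 = 38
σ = (1, 3, 2, 4): 19 + (-7) + 2 + (-7) = 7
σ = (1, 3, 4, 2): 19 + (-7) + 12 + 26 = 50
σ = (1, 4, 2, 3): 19 + (-6) + 2 + 6 = 21
σ = (1, 4, 3, 2): 19 + (-6) + 22 + 26 = 61
σ = (2, 1, 3, 4): 12 + 9 + 22 + (-7) = 36
σ = (2, 1, 4, 3): 12 + 9 + 12 + 6 = 39
σ = (2, 3, 1, 4): 12 + (-7) + 4 + (-7) = 2
σ = (2, 3, 4, 1): 12 + (-7) + 12 + 0 = 17
σ = (2, 4, 1, 3): 12 + (-6) + 4 + 6 = 16
σ = (2, 4, 3, 1): 12 + (-6) + 22 + 0 = 28
σ = (3, 1, 2, 4): 12 + 9 + 2 + (-7) = 16
σ = (3, 1, 4, 2): 12 + 9 + 12 + 26 = 59
σ = (3, 2, 1, 4): 12 + 1 + 4 + (-7) = 10
σ = (3, 2, 4, 1): 12 + 1 + 12 + 0 = 25
σ = (3, 4, 1, 2): 12 + (-6) + 4 + 26 = 36
σ = (3, 4, 2, 1): 12 + (-6) + 2 + 0 = 8
σ = (4, 1, 2, 3): 18 + 9 + 2 + 6 = 35
σ = (4, 1, 3, 2): 18 + 9 + 22 + 26 = 75
σ = (4, 2, 1, 3): 18 + 1 + 4 + 6 = 29
σ = (4, 2, 3, 1): 18 + 1 + 22 + 0 = 41
σ = (4, 3, 1, 2): 18 + (-7) + 4 + 26 = 41
σ = (4, 3, 2, 1): 18 + (-7) + 2 + 0 = 13
Optimal value attained by: σ = (4, 1, 3, 2).
Answer: det⊕(C) = 75; verdict: NONSINGULAR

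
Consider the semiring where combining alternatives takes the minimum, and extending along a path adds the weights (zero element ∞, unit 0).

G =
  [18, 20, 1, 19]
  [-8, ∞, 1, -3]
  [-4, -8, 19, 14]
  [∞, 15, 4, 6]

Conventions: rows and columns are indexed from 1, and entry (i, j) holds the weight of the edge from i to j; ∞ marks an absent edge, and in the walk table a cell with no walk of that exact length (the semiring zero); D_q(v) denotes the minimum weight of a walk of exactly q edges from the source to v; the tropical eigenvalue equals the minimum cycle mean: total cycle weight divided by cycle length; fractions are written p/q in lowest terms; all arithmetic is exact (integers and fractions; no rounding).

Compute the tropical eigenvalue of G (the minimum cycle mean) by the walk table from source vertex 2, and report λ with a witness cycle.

q=0: [∞, 0, ∞, ∞]
q=1: [-8, ∞, 1, -3]
q=2: [-3, -7, -7, 3]
q=3: [-15, -15, -6, -10]
q=4: [-23, -14, -14, -18]
Optimal cycle mean attained by: cycle 1->3->2->1, total 1 + (-8) + (-8), length 3.
Answer: λ = -5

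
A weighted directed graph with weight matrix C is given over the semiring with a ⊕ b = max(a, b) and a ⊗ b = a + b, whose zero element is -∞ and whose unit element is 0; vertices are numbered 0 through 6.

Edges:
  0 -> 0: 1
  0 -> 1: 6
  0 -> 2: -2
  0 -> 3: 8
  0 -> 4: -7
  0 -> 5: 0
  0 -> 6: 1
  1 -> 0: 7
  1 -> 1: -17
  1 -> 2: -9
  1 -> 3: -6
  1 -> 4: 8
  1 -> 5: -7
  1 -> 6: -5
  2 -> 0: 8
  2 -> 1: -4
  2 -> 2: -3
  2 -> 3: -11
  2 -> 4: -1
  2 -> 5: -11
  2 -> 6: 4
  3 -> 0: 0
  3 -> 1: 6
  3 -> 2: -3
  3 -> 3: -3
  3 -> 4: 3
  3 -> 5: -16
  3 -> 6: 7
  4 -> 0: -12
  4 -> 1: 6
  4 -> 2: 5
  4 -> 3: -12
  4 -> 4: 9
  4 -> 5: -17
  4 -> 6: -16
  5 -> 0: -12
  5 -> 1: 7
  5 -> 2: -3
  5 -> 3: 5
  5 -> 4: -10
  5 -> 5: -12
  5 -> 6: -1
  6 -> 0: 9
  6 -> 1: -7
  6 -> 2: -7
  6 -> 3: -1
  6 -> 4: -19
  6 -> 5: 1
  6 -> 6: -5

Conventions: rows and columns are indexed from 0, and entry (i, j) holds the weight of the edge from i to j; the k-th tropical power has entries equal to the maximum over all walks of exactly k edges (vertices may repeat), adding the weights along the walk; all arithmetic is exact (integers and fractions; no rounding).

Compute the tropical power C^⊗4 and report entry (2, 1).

C^⊗2:
  [13, 14, 5, 9, 14, 2, 15]
  [8, 14, 13, 15, 17, 7, 8]
  [13, 14, 6, 16, 8, 8, 9]
  [16, 9, 8, 8, 14, 8, 4]
  [13, 15, 14, 0, 18, -1, 9]
  [14, 11, 2, 2, 15, 0, 12]
  [10, 15, 7, 17, 2, 9, 10]
C^⊗3:
  [24, 20, 19, 21, 23, 16, 16]
  [21, 23, 22, 16, 26, 9, 22]
  [21, 22, 13, 21, 22, 13, 23]
  [17, 22, 19, 24, 23, 16, 17]
  [22, 24, 23, 21, 27, 13, 18]
  [21, 21, 20, 22, 24, 14, 15]
  [22, 23, 14, 18, 23, 11, 24]
C^⊗4:
  [27, 30, 28, 32, 32, 24, 28]
  [31, 32, 31, 29, 35, 23, 26]
  [32, 28, 27, 29, 31, 24, 28]
  [29, 30, 28, 25, 32, 18, 31]
  [31, 33, 32, 30, 36, 22, 28]
  [28, 30, 29, 29, 33, 21, 29]
  [33, 29, 28, 30, 32, 25, 25]
Key observation: the optimum is the walk 2->0->1->4->1, with weight 8 + 6 + 8 + 6 = 28.
Optimal value attained by: walk 2->0->1->4->1.
Answer: (C^⊗4)[2][1] = 28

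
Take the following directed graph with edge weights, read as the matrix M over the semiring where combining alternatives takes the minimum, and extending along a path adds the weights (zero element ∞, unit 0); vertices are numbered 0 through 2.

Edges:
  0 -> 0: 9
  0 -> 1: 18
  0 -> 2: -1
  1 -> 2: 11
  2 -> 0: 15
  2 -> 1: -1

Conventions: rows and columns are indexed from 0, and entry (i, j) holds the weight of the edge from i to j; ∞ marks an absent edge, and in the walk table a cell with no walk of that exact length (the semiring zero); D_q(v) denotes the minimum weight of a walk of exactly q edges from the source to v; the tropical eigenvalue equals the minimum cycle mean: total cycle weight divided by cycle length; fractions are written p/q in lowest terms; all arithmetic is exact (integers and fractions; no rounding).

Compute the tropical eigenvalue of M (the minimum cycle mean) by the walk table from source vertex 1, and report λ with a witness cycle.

q=0: [∞, 0, ∞]
q=1: [∞, ∞, 11]
q=2: [26, 10, ∞]
q=3: [35, 44, 21]
Optimal cycle mean attained by: cycle 1->2->1, total 11 + (-1), length 2.
Answer: λ = 5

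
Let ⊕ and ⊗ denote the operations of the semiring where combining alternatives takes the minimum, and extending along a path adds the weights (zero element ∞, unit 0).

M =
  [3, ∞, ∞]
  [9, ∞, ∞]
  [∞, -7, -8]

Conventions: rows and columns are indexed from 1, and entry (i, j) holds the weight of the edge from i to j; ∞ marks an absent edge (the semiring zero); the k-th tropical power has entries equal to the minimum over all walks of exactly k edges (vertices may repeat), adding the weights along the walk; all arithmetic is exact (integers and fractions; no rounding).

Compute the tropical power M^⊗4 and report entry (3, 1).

M^⊗2:
  [6, ∞, ∞]
  [12, ∞, ∞]
  [2, -15, -16]
M^⊗3:
  [9, ∞, ∞]
  [15, ∞, ∞]
  [-6, -23, -24]
M^⊗4:
  [12, ∞, ∞]
  [18, ∞, ∞]
  [-14, -31, -32]
Key observation: the optimum is the walk 3->3->3->2->1, with weight (-8) + (-8) + (-7) + 9 = -14.
Optimal value attained by: walk 3->3->3->2->1.
Answer: (M^⊗4)[3][1] = -14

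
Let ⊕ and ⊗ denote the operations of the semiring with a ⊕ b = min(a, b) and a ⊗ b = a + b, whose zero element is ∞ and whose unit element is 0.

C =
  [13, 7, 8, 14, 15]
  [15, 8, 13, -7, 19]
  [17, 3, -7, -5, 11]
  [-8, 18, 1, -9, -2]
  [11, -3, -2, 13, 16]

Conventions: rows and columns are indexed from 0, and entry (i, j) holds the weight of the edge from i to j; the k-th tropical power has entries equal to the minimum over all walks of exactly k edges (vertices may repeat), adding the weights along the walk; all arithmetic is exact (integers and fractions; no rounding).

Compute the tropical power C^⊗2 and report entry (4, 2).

C^⊗2:
  [6, 11, 1, 0, 12]
  [-15, 11, -6, -16, -9]
  [-13, -4, -14, -14, -7]
  [-17, -5, -8, -18, -11]
  [5, 1, -9, -10, 9]
Key observation: the optimum is the walk 4->2->2, with weight (-2) + (-7) = -9.
Optimal value attained by: walk 4->2->2.
Answer: (C^⊗2)[4][2] = -9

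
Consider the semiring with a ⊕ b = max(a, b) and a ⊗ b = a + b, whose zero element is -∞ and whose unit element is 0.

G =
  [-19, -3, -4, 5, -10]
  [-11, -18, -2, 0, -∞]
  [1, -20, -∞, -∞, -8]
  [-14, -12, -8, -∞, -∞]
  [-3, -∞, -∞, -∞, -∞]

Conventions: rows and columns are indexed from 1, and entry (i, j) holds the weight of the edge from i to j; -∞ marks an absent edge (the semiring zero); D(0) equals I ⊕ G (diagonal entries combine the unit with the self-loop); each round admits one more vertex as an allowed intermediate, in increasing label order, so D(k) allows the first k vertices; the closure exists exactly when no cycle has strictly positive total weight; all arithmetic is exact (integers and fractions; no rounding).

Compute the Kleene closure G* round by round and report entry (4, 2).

D(0):
  [0, -3, -4, 5, -10]
  [-11, 0, -2, 0, -∞]
  [1, -20, 0, -∞, -8]
  [-14, -12, -8, 0, -∞]
  [-3, -∞, -∞, -∞, 0]
D(1):
  [0, -3, -4, 5, -10]
  [-11, 0, -2, 0, -21]
  [1, -2, 0, 6, -8]
  [-14, -12, -8, 0, -24]
  [-3, -6, -7, 2, 0]
D(2):
  [0, -3, -4, 5, -10]
  [-11, 0, -2, 0, -21]
  [1, -2, 0, 6, -8]
  [-14, -12, -8, 0, -24]
  [-3, -6, -7, 2, 0]
D(3):
  [0, -3, -4, 5, -10]
  [-1, 0, -2, 4, -10]
  [1, -2, 0, 6, -8]
  [-7, -10, -8, 0, -16]
  [-3, -6, -7, 2, 0]
D(4):
  [0, -3, -3, 5, -10]
  [-1, 0, -2, 4, -10]
  [1, -2, 0, 6, -8]
  [-7, -10, -8, 0, -16]
  [-3, -6, -6, 2, 0]
D(5):
  [0, -3, -3, 5, -10]
  [-1, 0, -2, 4, -10]
  [1, -2, 0, 6, -8]
  [-7, -10, -8, 0, -16]
  [-3, -6, -6, 2, 0]
Answer: G*[4][2] = -10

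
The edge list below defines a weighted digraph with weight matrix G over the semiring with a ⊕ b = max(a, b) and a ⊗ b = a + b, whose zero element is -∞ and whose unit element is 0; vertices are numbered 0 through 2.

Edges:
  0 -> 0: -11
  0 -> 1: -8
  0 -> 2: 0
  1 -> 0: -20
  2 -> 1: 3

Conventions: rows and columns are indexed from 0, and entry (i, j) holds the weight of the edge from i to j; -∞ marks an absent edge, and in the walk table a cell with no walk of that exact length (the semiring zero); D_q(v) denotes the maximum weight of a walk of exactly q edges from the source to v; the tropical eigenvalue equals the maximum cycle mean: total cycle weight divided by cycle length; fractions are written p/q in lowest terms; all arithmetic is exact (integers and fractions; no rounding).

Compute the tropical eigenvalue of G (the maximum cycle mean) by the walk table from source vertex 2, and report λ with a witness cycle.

q=0: [-∞, -∞, 0]
q=1: [-∞, 3, -∞]
q=2: [-17, -∞, -∞]
q=3: [-28, -25, -17]
Optimal cycle mean attained by: cycle 0->2->1->0, total 0 + 3 + (-20), length 3.
Answer: λ = -17/3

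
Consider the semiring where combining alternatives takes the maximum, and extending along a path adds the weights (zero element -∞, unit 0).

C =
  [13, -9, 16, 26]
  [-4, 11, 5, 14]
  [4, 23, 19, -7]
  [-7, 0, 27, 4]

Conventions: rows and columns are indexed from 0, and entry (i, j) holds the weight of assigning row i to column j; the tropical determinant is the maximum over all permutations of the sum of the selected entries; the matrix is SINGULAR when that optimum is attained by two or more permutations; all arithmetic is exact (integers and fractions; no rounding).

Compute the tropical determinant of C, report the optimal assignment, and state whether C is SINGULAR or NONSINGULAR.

σ = (0, 1, 2, 3): 13 + 11 + 19 + 4 = 47
σ = (0, 1, 3, 2): 13 + 11 + (-7) + 27 = 44
σ = (0, 2, 1, 3): 13 + 5 + 23 + 4 = 45
σ = (0, 2, 3, 1): 13 + 5 + (-7) + 0 = 11
σ = (0, 3, 1, 2): 13 + 14 + 23 + 27 = 77
σ = (0, 3, 2, 1): 13 + 14 + 19 + 0 = 46
σ = (1, 0, 2, 3): (-9) + (-4) + 19 + 4 = 10
σ = (1, 0, 3, 2): (-9) + (-4) + (-7) + 27 = 7
σ = (1, 2, 0, 3): (-9) + 5 + 4 + 4 = 4
σ = (1, 2, 3, 0): (-9) + 5 + (-7) + (-7) = -18
σ = (1, 3, 0, 2): (-9) + 14 + 4 + 27 = 36
σ = (1, 3, 2, 0): (-9) + 14 + 19 + (-7) = 17
σ = (2, 0, 1, 3): 16 + (-4) + 23 + 4 = 39
σ = (2, 0, 3, 1): 16 + (-4) + (-7) + 0 = 5
σ = (2, 1, 0, 3): 16 + 11 + 4 + 4 = 35
σ = (2, 1, 3, 0): 16 + 11 + (-7) + (-7) = 13
σ = (2, 3, 0, 1): 16 + 14 + 4 + 0 = 34
σ = (2, 3, 1, 0): 16 + 14 + 23 + (-7) = 46
σ = (3, 0, 1, 2): 26 + (-4) + 23 + 27 = 72
σ = (3, 0, 2, 1): 26 + (-4) + 19 + 0 = 41
σ = (3, 1, 0, 2): 26 + 11 + 4 + 27 = 68
σ = (3, 1, 2, 0): 26 + 11 + 19 + (-7) = 49
σ = (3, 2, 0, 1): 26 + 5 + 4 + 0 = 35
σ = (3, 2, 1, 0): 26 + 5 + 23 + (-7) = 47
Optimal value attained by: σ = (0, 3, 1, 2).
Answer: det⊕(C) = 77; verdict: NONSINGULAR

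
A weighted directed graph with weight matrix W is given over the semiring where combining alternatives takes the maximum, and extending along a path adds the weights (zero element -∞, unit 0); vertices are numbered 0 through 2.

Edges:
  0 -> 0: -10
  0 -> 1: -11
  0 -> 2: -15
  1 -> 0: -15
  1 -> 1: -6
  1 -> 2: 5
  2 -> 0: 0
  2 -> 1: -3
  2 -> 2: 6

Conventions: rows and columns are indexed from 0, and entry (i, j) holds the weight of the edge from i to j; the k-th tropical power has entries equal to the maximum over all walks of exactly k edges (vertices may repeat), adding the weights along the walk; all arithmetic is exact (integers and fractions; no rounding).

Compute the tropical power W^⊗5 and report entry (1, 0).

W^⊗2:
  [-15, -17, -6]
  [5, 2, 11]
  [6, 3, 12]
W^⊗3:
  [-6, -9, 0]
  [11, 8, 17]
  [12, 9, 18]
W^⊗4:
  [0, -3, 6]
  [17, 14, 23]
  [18, 15, 24]
W^⊗5:
  [6, 3, 12]
  [23, 20, 29]
  [24, 21, 30]
Key observation: the optimum is the walk 1->2->2->2->2->0, with weight 5 + 6 + 6 + 6 + 0 = 23.
Optimal value attained by: walk 1->2->2->2->2->0.
Answer: (W^⊗5)[1][0] = 23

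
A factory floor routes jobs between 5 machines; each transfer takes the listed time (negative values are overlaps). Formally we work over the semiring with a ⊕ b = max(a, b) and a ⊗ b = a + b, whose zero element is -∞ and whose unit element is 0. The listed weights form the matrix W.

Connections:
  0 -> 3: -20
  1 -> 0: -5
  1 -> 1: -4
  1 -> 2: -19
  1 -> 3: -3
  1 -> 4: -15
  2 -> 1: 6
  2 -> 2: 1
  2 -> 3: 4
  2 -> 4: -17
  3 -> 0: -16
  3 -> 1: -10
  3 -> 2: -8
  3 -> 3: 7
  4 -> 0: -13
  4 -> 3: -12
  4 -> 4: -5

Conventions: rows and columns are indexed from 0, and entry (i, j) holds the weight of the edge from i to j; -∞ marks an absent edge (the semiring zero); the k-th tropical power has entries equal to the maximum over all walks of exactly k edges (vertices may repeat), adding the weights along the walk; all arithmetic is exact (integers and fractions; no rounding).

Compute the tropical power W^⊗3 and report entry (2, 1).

W^⊗2:
  [-36, -30, -28, -13, -∞]
  [-9, -8, -11, 4, -19]
  [1, 7, 2, 11, -9]
  [-9, -2, -1, 14, -25]
  [-18, -22, -20, -5, -10]
W^⊗3:
  [-29, -22, -21, -6, -45]
  [-12, -5, -4, 11, -23]
  [2, 8, 3, 18, -8]
  [-2, 5, 6, 21, -17]
  [-21, -14, -13, 2, -15]
Key observation: the optimum is the walk 2->2->2->1, with weight 1 + 1 + 6 = 8.
Optimal value attained by: walk 2->2->2->1.
Answer: (W^⊗3)[2][1] = 8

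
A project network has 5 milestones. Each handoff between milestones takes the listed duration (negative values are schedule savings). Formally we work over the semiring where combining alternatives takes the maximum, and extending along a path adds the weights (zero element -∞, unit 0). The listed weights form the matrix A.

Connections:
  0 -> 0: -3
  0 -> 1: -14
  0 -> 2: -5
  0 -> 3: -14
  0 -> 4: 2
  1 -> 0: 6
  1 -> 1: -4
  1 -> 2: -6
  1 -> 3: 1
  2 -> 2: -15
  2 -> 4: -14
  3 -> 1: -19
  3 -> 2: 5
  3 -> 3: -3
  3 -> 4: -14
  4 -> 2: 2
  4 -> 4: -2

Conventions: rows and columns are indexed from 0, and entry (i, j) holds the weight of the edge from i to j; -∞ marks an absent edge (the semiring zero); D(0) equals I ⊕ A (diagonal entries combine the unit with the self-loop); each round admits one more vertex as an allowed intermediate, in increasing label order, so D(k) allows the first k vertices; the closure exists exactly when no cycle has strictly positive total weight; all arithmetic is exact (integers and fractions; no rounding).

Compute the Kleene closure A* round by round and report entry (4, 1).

D(0):
  [0, -14, -5, -14, 2]
  [6, 0, -6, 1, -∞]
  [-∞, -∞, 0, -∞, -14]
  [-∞, -19, 5, 0, -14]
  [-∞, -∞, 2, -∞, 0]
D(1):
  [0, -14, -5, -14, 2]
  [6, 0, 1, 1, 8]
  [-∞, -∞, 0, -∞, -14]
  [-∞, -19, 5, 0, -14]
  [-∞, -∞, 2, -∞, 0]
D(2):
  [0, -14, -5, -13, 2]
  [6, 0, 1, 1, 8]
  [-∞, -∞, 0, -∞, -14]
  [-13, -19, 5, 0, -11]
  [-∞, -∞, 2, -∞, 0]
D(3):
  [0, -14, -5, -13, 2]
  [6, 0, 1, 1, 8]
  [-∞, -∞, 0, -∞, -14]
  [-13, -19, 5, 0, -9]
  [-∞, -∞, 2, -∞, 0]
D(4):
  [0, -14, -5, -13, 2]
  [6, 0, 6, 1, 8]
  [-∞, -∞, 0, -∞, -14]
  [-13, -19, 5, 0, -9]
  [-∞, -∞, 2, -∞, 0]
D(5):
  [0, -14, 4, -13, 2]
  [6, 0, 10, 1, 8]
  [-∞, -∞, 0, -∞, -14]
  [-13, -19, 5, 0, -9]
  [-∞, -∞, 2, -∞, 0]
Answer: A*[4][1] = -∞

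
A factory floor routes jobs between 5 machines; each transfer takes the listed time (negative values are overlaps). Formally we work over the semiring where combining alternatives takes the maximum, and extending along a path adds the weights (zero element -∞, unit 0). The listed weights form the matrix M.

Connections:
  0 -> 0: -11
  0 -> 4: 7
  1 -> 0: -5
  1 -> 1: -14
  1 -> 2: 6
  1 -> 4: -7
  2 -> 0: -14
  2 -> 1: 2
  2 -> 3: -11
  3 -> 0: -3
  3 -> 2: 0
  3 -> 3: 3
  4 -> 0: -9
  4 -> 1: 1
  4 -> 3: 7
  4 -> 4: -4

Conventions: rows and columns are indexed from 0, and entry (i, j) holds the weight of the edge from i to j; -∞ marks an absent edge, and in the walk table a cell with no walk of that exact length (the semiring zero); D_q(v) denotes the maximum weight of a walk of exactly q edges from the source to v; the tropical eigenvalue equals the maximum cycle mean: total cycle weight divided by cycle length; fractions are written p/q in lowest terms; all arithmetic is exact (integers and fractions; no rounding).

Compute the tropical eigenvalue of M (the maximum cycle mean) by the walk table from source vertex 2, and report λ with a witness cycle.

q=0: [-∞, -∞, 0, -∞, -∞]
q=1: [-14, 2, -∞, -11, -∞]
q=2: [-3, -12, 8, -8, -5]
q=3: [-6, 10, -6, 2, 4]
q=4: [5, 5, 16, 11, 3]
q=5: [8, 18, 11, 14, 12]
Optimal cycle mean attained by: cycle 1->2->1, total 6 + 2, length 2.
Answer: λ = 4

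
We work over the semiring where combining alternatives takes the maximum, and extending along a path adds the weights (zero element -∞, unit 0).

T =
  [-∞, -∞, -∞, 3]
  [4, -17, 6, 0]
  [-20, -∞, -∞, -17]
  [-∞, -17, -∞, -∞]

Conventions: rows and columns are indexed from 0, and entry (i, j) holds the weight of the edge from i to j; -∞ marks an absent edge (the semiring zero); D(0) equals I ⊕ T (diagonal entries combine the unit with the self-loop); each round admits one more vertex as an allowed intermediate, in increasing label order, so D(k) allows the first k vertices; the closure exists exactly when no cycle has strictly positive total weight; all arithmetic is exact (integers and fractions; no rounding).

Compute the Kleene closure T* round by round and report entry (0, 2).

D(0):
  [0, -∞, -∞, 3]
  [4, 0, 6, 0]
  [-20, -∞, 0, -17]
  [-∞, -17, -∞, 0]
D(1):
  [0, -∞, -∞, 3]
  [4, 0, 6, 7]
  [-20, -∞, 0, -17]
  [-∞, -17, -∞, 0]
D(2):
  [0, -∞, -∞, 3]
  [4, 0, 6, 7]
  [-20, -∞, 0, -17]
  [-13, -17, -11, 0]
D(3):
  [0, -∞, -∞, 3]
  [4, 0, 6, 7]
  [-20, -∞, 0, -17]
  [-13, -17, -11, 0]
D(4):
  [0, -14, -8, 3]
  [4, 0, 6, 7]
  [-20, -34, 0, -17]
  [-13, -17, -11, 0]
Answer: T*[0][2] = -8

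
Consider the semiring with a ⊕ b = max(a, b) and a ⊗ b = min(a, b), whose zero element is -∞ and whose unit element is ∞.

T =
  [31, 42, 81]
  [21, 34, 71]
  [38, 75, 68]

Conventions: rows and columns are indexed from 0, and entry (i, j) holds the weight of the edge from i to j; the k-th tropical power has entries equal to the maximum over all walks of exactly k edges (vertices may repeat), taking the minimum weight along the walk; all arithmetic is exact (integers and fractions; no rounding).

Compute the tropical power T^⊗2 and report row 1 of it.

T^⊗2:
  [38, 75, 68]
  [38, 71, 68]
  [38, 68, 71]
Answer: row 1 of T^⊗2 = [38, 71, 68]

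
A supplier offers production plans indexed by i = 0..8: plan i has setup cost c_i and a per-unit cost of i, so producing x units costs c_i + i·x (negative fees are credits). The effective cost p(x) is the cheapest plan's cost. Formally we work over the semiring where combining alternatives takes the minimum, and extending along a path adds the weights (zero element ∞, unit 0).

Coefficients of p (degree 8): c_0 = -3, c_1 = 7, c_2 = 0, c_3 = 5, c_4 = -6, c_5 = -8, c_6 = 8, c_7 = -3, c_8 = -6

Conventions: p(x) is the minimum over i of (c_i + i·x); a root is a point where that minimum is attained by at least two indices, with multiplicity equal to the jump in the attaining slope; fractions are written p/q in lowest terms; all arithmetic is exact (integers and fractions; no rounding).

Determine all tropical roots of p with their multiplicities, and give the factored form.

hull edge (i=0, c=-3) to (i=5, c=-8): slope -1, span 5
hull edge (i=5, c=-8) to (i=8, c=-6): slope 2/3, span 3
Factored form: p(x) = -6 ⊗ (x ⊕ (-2/3)) ⊗ (x ⊕ (-2/3)) ⊗ (x ⊕ (-2/3)) ⊗ (x ⊕ 1) ⊗ (x ⊕ 1) ⊗ (x ⊕ 1) ⊗ (x ⊕ 1) ⊗ (x ⊕ 1)
Answer: roots = -2/3 (mult 3), 1 (mult 5)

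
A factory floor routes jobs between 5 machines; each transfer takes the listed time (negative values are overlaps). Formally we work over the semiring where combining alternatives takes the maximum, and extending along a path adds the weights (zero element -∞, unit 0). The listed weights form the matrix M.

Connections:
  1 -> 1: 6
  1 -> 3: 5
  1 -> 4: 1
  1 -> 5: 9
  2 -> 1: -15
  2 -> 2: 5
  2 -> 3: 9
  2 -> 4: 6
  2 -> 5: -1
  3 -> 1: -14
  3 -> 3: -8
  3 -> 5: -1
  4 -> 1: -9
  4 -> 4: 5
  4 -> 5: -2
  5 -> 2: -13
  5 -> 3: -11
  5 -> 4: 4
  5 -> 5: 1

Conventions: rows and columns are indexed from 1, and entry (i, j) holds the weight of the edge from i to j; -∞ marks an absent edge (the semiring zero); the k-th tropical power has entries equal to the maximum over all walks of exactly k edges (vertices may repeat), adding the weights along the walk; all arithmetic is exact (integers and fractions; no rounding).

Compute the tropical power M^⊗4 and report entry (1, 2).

M^⊗2:
  [12, -4, 11, 13, 15]
  [-3, 10, 14, 11, 8]
  [-8, -14, -9, 3, 0]
  [-3, -15, -4, 10, 3]
  [-5, -8, -4, 9, 2]
M^⊗3:
  [18, 2, 17, 19, 21]
  [3, 15, 19, 16, 13]
  [-2, -9, -3, 8, 1]
  [3, -10, 2, 15, 8]
  [1, -3, 1, 14, 7]
M^⊗4:
  [24, 8, 23, 25, 27]
  [9, 20, 24, 21, 18]
  [4, -4, 3, 13, 7]
  [9, -5, 8, 20, 13]
  [7, 2, 6, 19, 12]
Key observation: the optimum is the walk 1->1->1->5->2, with weight 6 + 6 + 9 + (-13) = 8.
Optimal value attained by: walk 1->1->1->5->2.
Answer: (M^⊗4)[1][2] = 8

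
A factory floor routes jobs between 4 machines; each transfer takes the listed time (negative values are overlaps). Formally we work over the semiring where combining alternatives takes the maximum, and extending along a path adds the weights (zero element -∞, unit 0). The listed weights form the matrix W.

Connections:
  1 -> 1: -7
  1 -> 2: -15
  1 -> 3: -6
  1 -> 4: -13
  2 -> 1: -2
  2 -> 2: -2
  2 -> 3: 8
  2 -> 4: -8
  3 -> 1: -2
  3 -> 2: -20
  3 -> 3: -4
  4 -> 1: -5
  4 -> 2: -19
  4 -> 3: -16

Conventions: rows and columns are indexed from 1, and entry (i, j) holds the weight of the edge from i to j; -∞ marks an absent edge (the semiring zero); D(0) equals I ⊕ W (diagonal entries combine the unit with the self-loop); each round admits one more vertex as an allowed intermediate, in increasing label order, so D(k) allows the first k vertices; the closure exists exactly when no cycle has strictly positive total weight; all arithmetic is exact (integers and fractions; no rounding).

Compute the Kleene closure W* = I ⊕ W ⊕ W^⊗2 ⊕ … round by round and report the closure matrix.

D(0):
  [0, -15, -6, -13]
  [-2, 0, 8, -8]
  [-2, -20, 0, -∞]
  [-5, -19, -16, 0]
D(1):
  [0, -15, -6, -13]
  [-2, 0, 8, -8]
  [-2, -17, 0, -15]
  [-5, -19, -11, 0]
D(2):
  [0, -15, -6, -13]
  [-2, 0, 8, -8]
  [-2, -17, 0, -15]
  [-5, -19, -11, 0]
D(3):
  [0, -15, -6, -13]
  [6, 0, 8, -7]
  [-2, -17, 0, -15]
  [-5, -19, -11, 0]
D(4):
  [0, -15, -6, -13]
  [6, 0, 8, -7]
  [-2, -17, 0, -15]
  [-5, -19, -11, 0]
Answer: W* = [[0, -15, -6, -13], [6, 0, 8, -7], [-2, -17, 0, -15], [-5, -19, -11, 0]]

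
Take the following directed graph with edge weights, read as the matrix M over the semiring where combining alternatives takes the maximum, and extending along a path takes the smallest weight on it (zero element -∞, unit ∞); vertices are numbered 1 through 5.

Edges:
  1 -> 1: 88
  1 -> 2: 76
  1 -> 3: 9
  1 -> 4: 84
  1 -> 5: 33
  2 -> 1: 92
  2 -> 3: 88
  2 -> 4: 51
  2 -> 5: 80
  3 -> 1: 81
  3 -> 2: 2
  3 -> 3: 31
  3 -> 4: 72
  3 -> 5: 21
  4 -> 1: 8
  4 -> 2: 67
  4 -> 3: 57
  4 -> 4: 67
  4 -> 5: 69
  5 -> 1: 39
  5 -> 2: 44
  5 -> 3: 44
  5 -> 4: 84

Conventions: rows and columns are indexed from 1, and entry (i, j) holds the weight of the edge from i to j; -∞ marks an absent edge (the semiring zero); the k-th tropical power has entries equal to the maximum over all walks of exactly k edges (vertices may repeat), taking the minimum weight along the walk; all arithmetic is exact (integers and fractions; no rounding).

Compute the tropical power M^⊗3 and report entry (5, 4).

M^⊗2:
  [88, 76, 76, 84, 76]
  [88, 76, 51, 84, 51]
  [81, 76, 57, 81, 69]
  [67, 67, 67, 69, 67]
  [44, 67, 57, 67, 69]
M^⊗3:
  [88, 76, 76, 84, 76]
  [88, 76, 76, 84, 76]
  [81, 76, 76, 81, 76]
  [67, 67, 67, 67, 69]
  [67, 67, 67, 69, 67]
Key observation: the optimum is the walk 5->4->5->4, with weight 84 min 69 min 84 = 69.
Optimal value attained by: walk 5->4->5->4.
Answer: (M^⊗3)[5][4] = 69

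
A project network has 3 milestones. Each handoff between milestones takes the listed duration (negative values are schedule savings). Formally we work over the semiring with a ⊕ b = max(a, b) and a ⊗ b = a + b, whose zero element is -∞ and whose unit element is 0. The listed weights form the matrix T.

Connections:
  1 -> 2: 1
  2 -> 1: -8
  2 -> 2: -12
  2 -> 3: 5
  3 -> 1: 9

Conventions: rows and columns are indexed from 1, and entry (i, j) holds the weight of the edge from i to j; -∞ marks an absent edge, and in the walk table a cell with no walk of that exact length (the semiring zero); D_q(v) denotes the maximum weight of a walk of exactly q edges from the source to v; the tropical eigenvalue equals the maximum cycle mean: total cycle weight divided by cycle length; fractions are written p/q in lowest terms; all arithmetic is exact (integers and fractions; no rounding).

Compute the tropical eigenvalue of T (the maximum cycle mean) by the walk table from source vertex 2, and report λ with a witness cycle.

q=0: [-∞, 0, -∞]
q=1: [-8, -12, 5]
q=2: [14, -7, -7]
q=3: [2, 15, -2]
Optimal cycle mean attained by: cycle 1->2->3->1, total 1 + 5 + 9, length 3.
Answer: λ = 5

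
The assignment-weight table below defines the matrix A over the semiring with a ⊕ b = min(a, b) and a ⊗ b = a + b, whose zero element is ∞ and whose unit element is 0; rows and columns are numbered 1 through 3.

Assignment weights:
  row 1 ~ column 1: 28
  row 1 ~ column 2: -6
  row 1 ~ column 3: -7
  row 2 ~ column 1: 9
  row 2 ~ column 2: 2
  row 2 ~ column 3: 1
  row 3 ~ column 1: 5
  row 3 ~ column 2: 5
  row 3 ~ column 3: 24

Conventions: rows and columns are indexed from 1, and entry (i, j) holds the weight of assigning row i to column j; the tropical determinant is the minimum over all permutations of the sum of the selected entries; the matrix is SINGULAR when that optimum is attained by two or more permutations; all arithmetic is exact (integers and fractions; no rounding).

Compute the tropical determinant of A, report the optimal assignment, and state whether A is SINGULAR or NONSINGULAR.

σ = (1, 2, 3): 28 + 2 + 24 = 54
σ = (1, 3, 2): 28 + 1 + 5 = 34
σ = (2, 1, 3): (-6) + 9 + 24 = 27
σ = (2, 3, 1): (-6) + 1 + 5 = 0
σ = (3, 1, 2): (-7) + 9 + 5 = 7
σ = (3, 2, 1): (-7) + 2 + 5 = 0
Optimal value attained by: σ = (2, 3, 1).
Answer: det⊕(A) = 0; verdict: SINGULAR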